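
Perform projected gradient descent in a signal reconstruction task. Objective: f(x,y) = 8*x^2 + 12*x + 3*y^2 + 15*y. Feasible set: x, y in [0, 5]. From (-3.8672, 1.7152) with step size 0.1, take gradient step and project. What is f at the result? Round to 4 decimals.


Step 1: Compute gradient at (-3.8672, 1.7152).
grad_x = 2*8*-3.8672 + 12 = -49.8752
grad_y = 2*3*1.7152 + 15 = 25.2912
Step 2: Gradient step.
x_raw = -3.8672 - 0.1*-49.8752 = 1.1203
y_raw = 1.7152 - 0.1*25.2912 = -0.8139
Step 3: Project onto [0, 5].
x_proj = clip(1.1203) = 1.1203
y_proj = clip(-0.8139) = 0.0
Step 4: Evaluate f.
f(1.1203, 0.0) = 23.4848


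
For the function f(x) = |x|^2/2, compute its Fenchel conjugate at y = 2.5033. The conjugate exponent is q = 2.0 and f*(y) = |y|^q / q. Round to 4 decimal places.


The conjugate exponent q satisfies 1/p + 1/q = 1.
p = 2, so q = 2/(2 - 1) = 2.0
|y|^q = 2.5033^2.0 = 6.2665
f*(2.5033) = 6.2665 / 2.0 = 3.1333


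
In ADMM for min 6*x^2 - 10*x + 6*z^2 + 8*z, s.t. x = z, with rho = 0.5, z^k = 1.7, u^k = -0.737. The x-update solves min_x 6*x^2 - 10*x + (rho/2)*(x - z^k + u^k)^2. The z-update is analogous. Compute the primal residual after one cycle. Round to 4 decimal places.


ADMM iteration with rho = 0.5, z^k = 1.7, u^k = -0.737
Step 1: x-update.
Minimize 6*x^2 - 10*x + (0.5/2)*(x - 1.7 - 0.737)^2
FOC: (2*6 + 0.5)*x = 10 + 0.5*(1.7 + 0.737)
x^{k+1} = 0.8975
Step 2: z-update.
Minimize 6*z^2 + 8*z + (0.5/2)*(0.8975 - z - 0.737)^2
FOC: (2*6 + 0.5)*z = -8 + 0.5*(0.8975 - 0.737)
z^{k+1} = -0.6336
Step 3: u-update.
u^{k+1} = -0.737 + 0.8975 + 0.6336 = 0.7941
Step 4: Primal residual = |0.8975 + 0.6336| = 1.5311


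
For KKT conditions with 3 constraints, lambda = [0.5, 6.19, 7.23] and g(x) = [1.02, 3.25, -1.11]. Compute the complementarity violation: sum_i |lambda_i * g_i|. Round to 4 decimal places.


KKT complementary slackness check:
lambda_1 * g_1 = 0.5 * 1.02 = 0.51
lambda_2 * g_2 = 6.19 * 3.25 = 20.1175
lambda_3 * g_3 = 7.23 * -1.11 = -8.0253
Total violation = 0.51 + 20.1175 + 8.0253 = 28.6528


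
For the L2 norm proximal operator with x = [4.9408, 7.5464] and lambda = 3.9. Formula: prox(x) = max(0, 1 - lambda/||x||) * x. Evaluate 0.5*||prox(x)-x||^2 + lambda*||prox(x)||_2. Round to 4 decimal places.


Step 1: Compute ||x||.
||x|| = 9.02
Step 2: Compute scaling factor.
scale = max(0, 1 - 3.9/9.02) = 0.5676
Step 3: prox(x) = [2.8045, 4.2835]
||prox(x)|| = 5.12
Step 4: Proximal objective.
0.5*||prox-x||^2 = 7.605
lambda*||prox|| = 19.968
Total = 27.5728


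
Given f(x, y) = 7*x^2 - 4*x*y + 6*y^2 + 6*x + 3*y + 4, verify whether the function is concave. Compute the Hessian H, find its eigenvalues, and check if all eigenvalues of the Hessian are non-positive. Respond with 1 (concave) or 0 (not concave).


The Hessian of f(x,y) = 7*x^2 - 4*x*y + 6*y^2 + 6*x + 3*y + 4 is:
H = [[14, -4], [-4, 12]]
Trace = 14 + 12 = 26
Determinant = 14*12 - (-4)^2 = 152
Discriminant = (26)^2 - 4*152 = 68.0
Eigenvalues: lambda_1 = 8.8769, lambda_2 = 17.1231
The function is not concave.

0


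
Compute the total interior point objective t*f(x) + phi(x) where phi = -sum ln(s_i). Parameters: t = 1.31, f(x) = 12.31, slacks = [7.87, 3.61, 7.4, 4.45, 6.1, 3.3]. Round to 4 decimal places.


Step 1: Compute log-barrier.
ln values: [2.0631, 1.2837, 2.0015, 1.4929, 1.8083, 1.1939]
phi = -(2.0631 + 1.2837 + 2.0015 + 1.4929 + 1.8083 + 1.1939) = -9.8434
Step 2: Compute augmented objective.
t*f(x) = 1.31*12.31 = 16.1261
Total = 16.1261 - 9.8434 = 6.2827


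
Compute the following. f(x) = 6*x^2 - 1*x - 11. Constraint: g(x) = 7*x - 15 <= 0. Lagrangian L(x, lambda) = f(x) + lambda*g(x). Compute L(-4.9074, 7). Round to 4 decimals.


Step 1: Evaluate f(x).
f(-4.9074) = 6*(-4.9074)^2 - 1*(-4.9074) - 11 = 138.4028
Step 2: Evaluate g(x).
g(-4.9074) = 7*-4.9074 - 15 = -49.3518
Step 3: Compute Lagrangian.
L = 138.4028 + 7*-49.3518 = -207.0598


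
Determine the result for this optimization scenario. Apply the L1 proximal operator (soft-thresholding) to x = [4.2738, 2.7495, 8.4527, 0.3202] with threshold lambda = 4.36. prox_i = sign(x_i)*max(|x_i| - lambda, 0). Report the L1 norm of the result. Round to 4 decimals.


Soft-thresholding with lambda = 4.36:
prox(4.2738) = sign(4.2738)*max(|4.2738| - 4.36, 0) = 0.0
prox(2.7495) = sign(2.7495)*max(|2.7495| - 4.36, 0) = 0.0
prox(8.4527) = sign(8.4527)*max(|8.4527| - 4.36, 0) = 4.0927
prox(0.3202) = sign(0.3202)*max(|0.3202| - 4.36, 0) = 0.0
prox(x) = [0.0, 0.0, 4.0927, 0.0]
||prox(x)||_1 = 0.0 + 0.0 + 4.0927 + 0.0 = 4.0927


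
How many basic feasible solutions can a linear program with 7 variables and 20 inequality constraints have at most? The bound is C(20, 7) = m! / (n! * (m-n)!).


Each vertex corresponds to some choice of n active constraints out of m, so the number of vertices is at most C(m, n) = m! / (n!(m-n)!).
m = 20, n = 7
Numerator: 20 * 19 * 18 * 17 * 16 * 15 * 14
Denominator: 7! = 5040
C(20, 7) = 77520


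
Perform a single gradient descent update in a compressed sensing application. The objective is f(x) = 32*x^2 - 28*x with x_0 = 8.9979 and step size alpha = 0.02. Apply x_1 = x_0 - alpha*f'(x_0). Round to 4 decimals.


We compute the gradient at x_0 and apply the update.
f'(x) = 64*x - 28
f'(8.9979) = 64*8.9979 - 28 = 547.8656
x_1 = 8.9979 - 0.02*547.8656 = -1.9594


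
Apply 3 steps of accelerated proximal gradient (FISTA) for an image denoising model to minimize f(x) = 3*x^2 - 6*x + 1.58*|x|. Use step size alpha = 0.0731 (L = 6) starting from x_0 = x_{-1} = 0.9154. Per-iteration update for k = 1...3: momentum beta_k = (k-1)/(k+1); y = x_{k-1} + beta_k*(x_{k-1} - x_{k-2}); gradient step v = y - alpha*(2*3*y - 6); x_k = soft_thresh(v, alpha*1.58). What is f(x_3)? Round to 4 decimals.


FISTA on f(x) = 3*x^2 - 6*x + 1.58*|x|
L = 6, alpha = 0.0731
Iteration 1: beta = 0.0, y = 0.9154 + 0.0*(0.9154 - 0.9154) = 0.9154
  grad(y) = -0.5076, v = y - alpha*grad = 0.9525
  prox(v) = soft_thresh(0.9525, 0.1155) = 0.837
Iteration 2: beta = 0.3333, y = 0.837 + 0.3333*(0.837 - 0.9154) = 0.8109
  grad(y) = -1.1347, v = y - alpha*grad = 0.8938
  prox(v) = soft_thresh(0.8938, 0.1155) = 0.7783
Iteration 3: beta = 0.5, y = 0.7783 + 0.5*(0.7783 - 0.837) = 0.749
  grad(y) = -1.5061, v = y - alpha*grad = 0.8591
  prox(v) = soft_thresh(0.8591, 0.1155) = 0.7436
f(x_3) = 3*0.7436^2 - 6*0.7436 + 1.58*|0.7436| = -1.6279


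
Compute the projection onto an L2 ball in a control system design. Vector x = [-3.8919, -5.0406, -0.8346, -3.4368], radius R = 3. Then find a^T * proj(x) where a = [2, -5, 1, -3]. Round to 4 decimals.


Step 1: Compute ||x|| (intermediates to 6 decimals).
||x|| = sqrt((-3.8919)^2 + (-5.0406)^2 + (-0.8346)^2 + (-3.4368)^2) = 7.284414
Step 2: Project.
Since ||x|| > R, scale = R/||x|| = 3/7.284414 = 0.411838, proj(x) = scale * x
proj(x) = [-1.602832, -2.075911, -0.34372, -1.415405]
Step 3: Dot product.
a^T * proj(x) = 2*(-1.602832) - 5*(-2.075911) + 1*(-0.34372) - 3*(-1.415405) = 11.0764


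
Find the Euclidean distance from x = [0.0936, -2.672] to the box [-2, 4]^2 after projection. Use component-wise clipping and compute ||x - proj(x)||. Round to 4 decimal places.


Project each component onto [-2, 4].
clip(0.0936) = 0.0936, clip(-2.672) = -2.0
Projection = [0.0936, -2.0]
Squared diffs: [0.0, 0.4516]
Distance = sqrt(0.4516) = 0.672


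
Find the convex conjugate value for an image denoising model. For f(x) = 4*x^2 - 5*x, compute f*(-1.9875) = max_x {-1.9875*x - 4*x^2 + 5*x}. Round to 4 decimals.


f*(y) = sup_x {y*x - a*x^2 - b*x} = sup_x {(y-b)*x - a*x^2}
FOC: (y - b) - 2a*x = 0 => x* = (y - b)/(2a)
x* = (-1.9875 + 5)/(2*4) = 0.3766
f*(-1.9875) = (y-b)^2/(4a) = (-1.9875 + 5)^2/(4*4)
= 9.0752/16 = 0.5672


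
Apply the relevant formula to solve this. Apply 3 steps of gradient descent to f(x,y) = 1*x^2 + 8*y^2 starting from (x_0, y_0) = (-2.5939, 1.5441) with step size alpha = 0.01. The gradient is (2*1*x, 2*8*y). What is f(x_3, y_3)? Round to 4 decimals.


Gradient descent on f(x,y) = 1*x^2 + 8*y^2.
Starting point: (-2.5939, 1.5441), alpha = 0.01
Step 1: grad_x = 2*1*-2.5939 = -5.1878, grad_y = 2*8*1.5441 = 24.7056
  x_1 = -2.5939 - 0.01*-5.1878 = -2.542
  y_1 = 1.5441 - 0.01*24.7056 = 1.297
Step 2: grad_x = 2*1*-2.542 = -5.084, grad_y = 2*8*1.297 = 20.7527
  x_2 = -2.542 - 0.01*-5.084 = -2.4912
  y_2 = 1.297 - 0.01*20.7527 = 1.0895
Step 3: grad_x = 2*1*-2.4912 = -4.9824, grad_y = 2*8*1.0895 = 17.4323
  x_3 = -2.4912 - 0.01*-4.9824 = -2.4414
  y_3 = 1.0895 - 0.01*17.4323 = 0.9152
f(-2.4414, 0.9152) = 1*(-2.4414)^2 + 8*0.9152^2 = 12.6609


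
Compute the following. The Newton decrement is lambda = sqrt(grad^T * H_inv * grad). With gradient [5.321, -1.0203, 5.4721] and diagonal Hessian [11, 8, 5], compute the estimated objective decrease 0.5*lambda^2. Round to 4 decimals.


Step 1: H is diagonal, so H^(-1) * g = [0.4837, -0.1275, 1.0944].
Step 2: g^T H^(-1) g = sum_i g_i^2 / H_ii
  = (5.321)^2/11 + (-1.0203)^2/8 + (5.4721)^2/5
  = 2.5739 + 0.1301 + 5.9888 = 8.6928
Step 3: Objective decrease = 0.5 * g^T H^(-1) g = 4.3464


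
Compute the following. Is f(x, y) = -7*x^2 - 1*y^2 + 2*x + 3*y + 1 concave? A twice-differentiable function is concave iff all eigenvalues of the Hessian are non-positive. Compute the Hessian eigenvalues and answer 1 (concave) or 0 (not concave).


The Hessian of f(x,y) = -7*x^2 - 1*y^2 + 2*x + 3*y + 1 is:
H = [[-14, 0], [0, -2]]
Trace = -14 - 2 = -16
Determinant = -14*-2 - (0)^2 = 28
Discriminant = (-16)^2 - 4*28 = 144.0
Eigenvalues: lambda_1 = -14.0, lambda_2 = -2.0
The function is concave.

1


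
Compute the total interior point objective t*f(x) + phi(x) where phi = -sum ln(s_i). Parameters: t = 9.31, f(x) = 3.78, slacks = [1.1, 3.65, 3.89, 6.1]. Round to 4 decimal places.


Step 1: Compute log-barrier.
ln values: [0.0953, 1.2947, 1.3584, 1.8083]
phi = -(0.0953 + 1.2947 + 1.3584 + 1.8083) = -4.5567
Step 2: Compute augmented objective.
t*f(x) = 9.31*3.78 = 35.1918
Total = 35.1918 - 4.5567 = 30.6351


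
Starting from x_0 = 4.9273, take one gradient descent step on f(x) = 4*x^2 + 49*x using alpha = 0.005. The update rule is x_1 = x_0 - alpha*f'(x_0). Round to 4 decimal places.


We compute the gradient at x_0 and apply the update.
f'(x) = 8*x + 49
f'(4.9273) = 8*4.9273 + 49 = 88.4184
x_1 = 4.9273 - 0.005*88.4184 = 4.4852


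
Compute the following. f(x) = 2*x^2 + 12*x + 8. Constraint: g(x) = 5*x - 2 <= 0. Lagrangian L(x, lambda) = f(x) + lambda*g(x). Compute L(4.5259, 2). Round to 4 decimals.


Step 1: Evaluate f(x).
f(4.5259) = 2*4.5259^2 + 12*4.5259 + 8 = 103.2783
Step 2: Evaluate g(x).
g(4.5259) = 5*4.5259 - 2 = 20.6295
Step 3: Compute Lagrangian.
L = 103.2783 + 2*20.6295 = 144.5373


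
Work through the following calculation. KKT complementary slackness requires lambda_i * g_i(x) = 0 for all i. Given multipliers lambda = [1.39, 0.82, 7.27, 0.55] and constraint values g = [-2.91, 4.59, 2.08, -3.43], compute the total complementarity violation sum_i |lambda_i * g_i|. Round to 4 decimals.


KKT complementary slackness check:
lambda_1 * g_1 = 1.39 * -2.91 = -4.0449
lambda_2 * g_2 = 0.82 * 4.59 = 3.7638
lambda_3 * g_3 = 7.27 * 2.08 = 15.1216
lambda_4 * g_4 = 0.55 * -3.43 = -1.8865
Total violation = 4.0449 + 3.7638 + 15.1216 + 1.8865 = 24.8168


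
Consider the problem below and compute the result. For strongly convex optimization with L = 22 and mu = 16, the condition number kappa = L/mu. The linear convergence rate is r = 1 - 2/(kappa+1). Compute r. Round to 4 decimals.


Step 1: Compute the condition number.
kappa = L/mu = 22/16 = 1.375
Step 2: Compute the convergence rate.
r = 1 - 2/(kappa + 1) = 1 - 2*mu/(L + mu) = (L - mu)/(L + mu) = 6/38 = 0.1579


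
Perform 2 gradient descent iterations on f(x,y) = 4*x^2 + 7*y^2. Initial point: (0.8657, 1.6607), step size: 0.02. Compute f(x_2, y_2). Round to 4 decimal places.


Gradient descent on f(x,y) = 4*x^2 + 7*y^2.
Starting point: (0.8657, 1.6607), alpha = 0.02
Step 1: grad_x = 2*4*0.8657 = 6.9256, grad_y = 2*7*1.6607 = 23.2498
  x_1 = 0.8657 - 0.02*6.9256 = 0.7272
  y_1 = 1.6607 - 0.02*23.2498 = 1.1957
Step 2: grad_x = 2*4*0.7272 = 5.8175, grad_y = 2*7*1.1957 = 16.7399
  x_2 = 0.7272 - 0.02*5.8175 = 0.6108
  y_2 = 1.1957 - 0.02*16.7399 = 0.8609
f(0.6108, 0.8609) = 4*0.6108^2 + 7*0.8609^2 = 6.6806


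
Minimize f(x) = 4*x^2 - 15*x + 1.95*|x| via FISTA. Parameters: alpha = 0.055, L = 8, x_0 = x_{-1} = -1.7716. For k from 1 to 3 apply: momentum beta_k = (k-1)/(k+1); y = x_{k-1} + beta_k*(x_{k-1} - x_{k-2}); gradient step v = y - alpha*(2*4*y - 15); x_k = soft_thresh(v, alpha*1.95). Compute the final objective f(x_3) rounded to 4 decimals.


FISTA on f(x) = 4*x^2 - 15*x + 1.95*|x|
L = 8, alpha = 0.055
Iteration 1: beta = 0.0, y = -1.7716 + 0.0*(-1.7716 + 1.7716) = -1.7716
  grad(y) = -29.1728, v = y - alpha*grad = -0.1671
  prox(v) = soft_thresh(-0.1671, 0.1073) = -0.0598
Iteration 2: beta = 0.3333, y = -0.0598 + 0.3333*(-0.0598 + 1.7716) = 0.5107
  grad(y) = -10.9141, v = y - alpha*grad = 1.111
  prox(v) = soft_thresh(1.111, 0.1073) = 1.0038
Iteration 3: beta = 0.5, y = 1.0038 + 0.5*(1.0038 + 0.0598) = 1.5356
  grad(y) = -2.7155, v = y - alpha*grad = 1.6849
  prox(v) = soft_thresh(1.6849, 0.1073) = 1.5777
f(x_3) = 4*1.5777^2 - 15*1.5777 + 1.95*|1.5777| = -10.6324


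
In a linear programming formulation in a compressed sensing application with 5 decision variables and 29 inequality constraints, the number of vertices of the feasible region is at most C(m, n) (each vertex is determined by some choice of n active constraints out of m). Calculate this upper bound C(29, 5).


Each vertex corresponds to some choice of n active constraints out of m, so the number of vertices is at most C(m, n) = m! / (n!(m-n)!).
m = 29, n = 5
Numerator: 29 * 28 * 27 * 26 * 25
Denominator: 5! = 120
C(29, 5) = 118755


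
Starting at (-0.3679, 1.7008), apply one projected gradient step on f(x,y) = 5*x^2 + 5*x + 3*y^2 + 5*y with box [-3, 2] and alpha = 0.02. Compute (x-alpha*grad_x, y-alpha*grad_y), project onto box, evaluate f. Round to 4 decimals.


Step 1: Compute gradient at (-0.3679, 1.7008).
grad_x = 2*5*-0.3679 + 5 = 1.321
grad_y = 2*3*1.7008 + 5 = 15.2048
Step 2: Gradient step.
x_raw = -0.3679 - 0.02*1.321 = -0.3943
y_raw = 1.7008 - 0.02*15.2048 = 1.3967
Step 3: Project onto [-3, 2].
x_proj = clip(-0.3943) = -0.3943
y_proj = clip(1.3967) = 1.3967
Step 4: Evaluate f.
f(-0.3943, 1.3967) = 11.6417


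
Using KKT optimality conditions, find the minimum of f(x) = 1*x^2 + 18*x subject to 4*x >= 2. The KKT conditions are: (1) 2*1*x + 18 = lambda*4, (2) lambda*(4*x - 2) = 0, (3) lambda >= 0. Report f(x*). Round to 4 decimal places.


Step 1: Try lambda = 0 (constraint inactive).
x_unc = -18/(2*1) = -9.0
Check: 4*-9.0 = -36.0 < 2 -- violated!
Step 2: Constraint must be active: 4*x = 2
x* = 2/4 = 0.5
lambda = (2*1*0.5 + 18)/4 = 4.75
Step 3: Compute optimal value.
f(x*) = 1*0.5^2 + 18*0.5 = 9.25


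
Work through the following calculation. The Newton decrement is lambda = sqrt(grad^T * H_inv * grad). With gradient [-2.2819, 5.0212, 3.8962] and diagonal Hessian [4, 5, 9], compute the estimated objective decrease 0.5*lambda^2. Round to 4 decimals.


Step 1: H is diagonal, so H^(-1) * g = [-0.5705, 1.0042, 0.4329].
Step 2: g^T H^(-1) g = sum_i g_i^2 / H_ii
  = (-2.2819)^2/4 + (5.0212)^2/5 + (3.8962)^2/9
  = 1.3018 + 5.0425 + 1.6867 = 8.031
Step 3: Objective decrease = 0.5 * g^T H^(-1) g = 4.0155


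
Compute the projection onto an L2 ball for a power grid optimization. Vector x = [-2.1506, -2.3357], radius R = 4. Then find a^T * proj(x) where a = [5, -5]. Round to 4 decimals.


Step 1: Compute ||x|| (intermediates to 6 decimals).
||x|| = sqrt((-2.1506)^2 + (-2.3357)^2) = 3.174992
Step 2: Project.
Since ||x|| <= R, proj = x (no scaling needed).
proj(x) = [-2.1506, -2.3357]
Step 3: Dot product.
a^T * proj(x) = 5*(-2.1506) - 5*(-2.3357) = 0.9255


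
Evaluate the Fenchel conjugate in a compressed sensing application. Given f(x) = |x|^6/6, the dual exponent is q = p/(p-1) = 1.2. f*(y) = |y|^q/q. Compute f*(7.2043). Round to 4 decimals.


The conjugate exponent q satisfies 1/p + 1/q = 1.
p = 6, so q = 6/(6 - 1) = 1.2
|y|^q = 7.2043^1.2 = 10.6933
f*(7.2043) = 10.6933 / 1.2 = 8.9111


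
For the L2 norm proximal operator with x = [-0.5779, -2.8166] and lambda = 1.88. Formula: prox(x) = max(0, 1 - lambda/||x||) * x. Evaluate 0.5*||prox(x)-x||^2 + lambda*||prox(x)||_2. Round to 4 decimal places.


Step 1: Compute ||x||.
||x|| = 2.8753
Step 2: Compute scaling factor.
scale = max(0, 1 - 1.88/2.8753) = 0.3461
Step 3: prox(x) = [-0.2, -0.975]
||prox(x)|| = 0.9953
Step 4: Proximal objective.
0.5*||prox-x||^2 = 1.7672
lambda*||prox|| = 1.8712
Total = 3.6383


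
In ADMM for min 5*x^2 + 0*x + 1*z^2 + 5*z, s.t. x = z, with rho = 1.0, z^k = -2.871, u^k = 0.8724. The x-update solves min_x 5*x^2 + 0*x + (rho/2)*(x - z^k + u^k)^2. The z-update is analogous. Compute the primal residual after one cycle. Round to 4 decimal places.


ADMM iteration with rho = 1.0, z^k = -2.871, u^k = 0.8724
Step 1: x-update.
Minimize 5*x^2 + 0*x + (1.0/2)*(x + 2.871 + 0.8724)^2
FOC: (2*5 + 1.0)*x = 0 + 1.0*(-2.871 - 0.8724)
x^{k+1} = -0.3403
Step 2: z-update.
Minimize 1*z^2 + 5*z + (1.0/2)*(-0.3403 - z + 0.8724)^2
FOC: (2*1 + 1.0)*z = -5 + 1.0*(-0.3403 + 0.8724)
z^{k+1} = -1.4893
Step 3: u-update.
u^{k+1} = 0.8724 - 0.3403 + 1.4893 = 2.0214
Step 4: Primal residual = |-0.3403 + 1.4893| = 1.149


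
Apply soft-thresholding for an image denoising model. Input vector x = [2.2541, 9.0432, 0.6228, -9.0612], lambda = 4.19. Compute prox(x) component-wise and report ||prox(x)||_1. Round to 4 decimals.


Soft-thresholding with lambda = 4.19:
prox(2.2541) = sign(2.2541)*max(|2.2541| - 4.19, 0) = 0.0
prox(9.0432) = sign(9.0432)*max(|9.0432| - 4.19, 0) = 4.8532
prox(0.6228) = sign(0.6228)*max(|0.6228| - 4.19, 0) = 0.0
prox(-9.0612) = sign(-9.0612)*max(|-9.0612| - 4.19, 0) = -4.8712
prox(x) = [0.0, 4.8532, 0.0, -4.8712]
||prox(x)||_1 = 0.0 + 4.8532 + 0.0 + 4.8712 = 9.7244


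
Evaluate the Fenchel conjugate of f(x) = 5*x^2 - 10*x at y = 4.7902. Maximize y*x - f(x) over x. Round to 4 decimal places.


f*(y) = sup_x {y*x - a*x^2 - b*x} = sup_x {(y-b)*x - a*x^2}
FOC: (y - b) - 2a*x = 0 => x* = (y - b)/(2a)
x* = (4.7902 + 10)/(2*5) = 1.479
f*(4.7902) = (y-b)^2/(4a) = (4.7902 + 10)^2/(4*5)
= 218.75/20 = 10.9375


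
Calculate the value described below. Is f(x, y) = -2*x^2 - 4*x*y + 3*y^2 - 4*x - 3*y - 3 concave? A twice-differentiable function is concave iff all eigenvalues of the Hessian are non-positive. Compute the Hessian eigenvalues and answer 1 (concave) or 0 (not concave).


The Hessian of f(x,y) = -2*x^2 - 4*x*y + 3*y^2 - 4*x - 3*y - 3 is:
H = [[-4, -4], [-4, 6]]
Trace = -4 + 6 = 2
Determinant = -4*6 - (-4)^2 = -40
Discriminant = (2)^2 - 4*-40 = 164.0
Eigenvalues: lambda_1 = -5.4031, lambda_2 = 7.4031
The function is not concave.

0


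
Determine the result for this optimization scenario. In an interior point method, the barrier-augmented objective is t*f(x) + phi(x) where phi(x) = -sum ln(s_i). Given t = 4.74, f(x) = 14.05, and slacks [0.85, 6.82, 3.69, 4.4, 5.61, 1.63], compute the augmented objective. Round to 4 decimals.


Step 1: Compute log-barrier.
ln values: [-0.1625, 1.9199, 1.3056, 1.4816, 1.7246, 0.4886]
phi = -(-0.1625 + 1.9199 + 1.3056 + 1.4816 + 1.7246 + 0.4886) = -6.7577
Step 2: Compute augmented objective.
t*f(x) = 4.74*14.05 = 66.597
Total = 66.597 - 6.7577 = 59.8393


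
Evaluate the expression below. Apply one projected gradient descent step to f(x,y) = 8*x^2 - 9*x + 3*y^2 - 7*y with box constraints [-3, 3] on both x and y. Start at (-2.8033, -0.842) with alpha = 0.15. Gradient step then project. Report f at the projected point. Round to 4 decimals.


Step 1: Compute gradient at (-2.8033, -0.842).
grad_x = 2*8*-2.8033 - 9 = -53.8528
grad_y = 2*3*-0.842 - 7 = -12.052
Step 2: Gradient step.
x_raw = -2.8033 - 0.15*-53.8528 = 5.2746
y_raw = -0.842 - 0.15*-12.052 = 0.9658
Step 3: Project onto [-3, 3].
x_proj = clip(5.2746) = 3.0
y_proj = clip(0.9658) = 0.9658
Step 4: Evaluate f.
f(3.0, 0.9658) = 41.0377


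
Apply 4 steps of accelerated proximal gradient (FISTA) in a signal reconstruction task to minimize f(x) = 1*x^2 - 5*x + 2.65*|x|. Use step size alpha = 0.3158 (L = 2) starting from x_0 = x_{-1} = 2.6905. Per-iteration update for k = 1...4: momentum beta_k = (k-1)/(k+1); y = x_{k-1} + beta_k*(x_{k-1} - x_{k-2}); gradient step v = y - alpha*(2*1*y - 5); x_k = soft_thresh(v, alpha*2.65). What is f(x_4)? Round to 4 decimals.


FISTA on f(x) = 1*x^2 - 5*x + 2.65*|x|
L = 2, alpha = 0.3158
Iteration 1: beta = 0.0, y = 2.6905 + 0.0*(2.6905 - 2.6905) = 2.6905
  grad(y) = 0.381, v = y - alpha*grad = 2.5702
  prox(v) = soft_thresh(2.5702, 0.8369) = 1.7333
Iteration 2: beta = 0.3333, y = 1.7333 + 0.3333*(1.7333 - 2.6905) = 1.4142
  grad(y) = -2.1715, v = y - alpha*grad = 2.1
  prox(v) = soft_thresh(2.1, 0.8369) = 1.2631
Iteration 3: beta = 0.5, y = 1.2631 + 0.5*(1.2631 - 1.7333) = 1.0281
  grad(y) = -2.9439, v = y - alpha*grad = 1.9577
  prox(v) = soft_thresh(1.9577, 0.8369) = 1.1209
Iteration 4: beta = 0.6, y = 1.1209 + 0.6*(1.1209 - 1.2631) = 1.0355
  grad(y) = -2.929, v = y - alpha*grad = 1.9605
  prox(v) = soft_thresh(1.9605, 0.8369) = 1.1236
f(x_4) = 1*1.1236^2 - 5*1.1236 + 2.65*|1.1236| = -1.378


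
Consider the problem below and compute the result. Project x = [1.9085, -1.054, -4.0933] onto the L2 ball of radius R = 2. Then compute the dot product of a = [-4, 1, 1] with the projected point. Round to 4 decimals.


Step 1: Compute ||x|| (intermediates to 6 decimals).
||x|| = sqrt(1.9085^2 + (-1.054)^2 + (-4.0933)^2) = 4.637714
Step 2: Project.
Since ||x|| > R, scale = R/||x|| = 2/4.637714 = 0.431247, proj(x) = scale * x
proj(x) = [0.823035, -0.454534, -1.765223]
Step 3: Dot product.
a^T * proj(x) = -4*0.823035 + 1*(-0.454534) + 1*(-1.765223) = -5.5119


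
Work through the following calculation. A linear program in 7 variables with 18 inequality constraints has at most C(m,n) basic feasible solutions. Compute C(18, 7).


Each vertex corresponds to some choice of n active constraints out of m, so the number of vertices is at most C(m, n) = m! / (n!(m-n)!).
m = 18, n = 7
Numerator: 18 * 17 * 16 * 15 * 14 * 13 * 12
Denominator: 7! = 5040
C(18, 7) = 31824


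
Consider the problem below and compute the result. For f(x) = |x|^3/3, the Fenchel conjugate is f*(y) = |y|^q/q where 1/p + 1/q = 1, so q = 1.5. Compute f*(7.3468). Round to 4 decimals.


The conjugate exponent q satisfies 1/p + 1/q = 1.
p = 3, so q = 3/(3 - 1) = 1.5
|y|^q = 7.3468^1.5 = 19.9135
f*(7.3468) = 19.9135 / 1.5 = 13.2757


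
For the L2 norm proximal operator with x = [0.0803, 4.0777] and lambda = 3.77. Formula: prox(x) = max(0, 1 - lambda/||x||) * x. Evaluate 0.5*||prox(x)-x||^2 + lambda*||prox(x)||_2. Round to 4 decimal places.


Step 1: Compute ||x||.
||x|| = 4.0785
Step 2: Compute scaling factor.
scale = max(0, 1 - 3.77/4.0785) = 0.0756
Step 3: prox(x) = [0.0061, 0.3084]
||prox(x)|| = 0.3085
Step 4: Proximal objective.
0.5*||prox-x||^2 = 7.1065
lambda*||prox|| = 1.163
Total = 8.2695


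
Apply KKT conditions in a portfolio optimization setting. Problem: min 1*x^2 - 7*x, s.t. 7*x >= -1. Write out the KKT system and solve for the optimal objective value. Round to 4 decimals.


Step 1: Try lambda = 0 (constraint inactive).
Stationarity: 2*1*x - 7 = 0
x* = 7/(2*1) = 3.5
Check constraint: 7*3.5 = 24.5 >= -1 -- satisfied.
Step 2: Compute optimal value.
f(x*) = 1*3.5^2 - 7*3.5 = -12.25


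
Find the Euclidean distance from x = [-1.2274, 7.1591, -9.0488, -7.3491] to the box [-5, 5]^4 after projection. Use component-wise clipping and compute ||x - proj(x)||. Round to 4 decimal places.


Project each component onto [-5, 5].
clip(-1.2274) = -1.2274, clip(7.1591) = 5.0, clip(-9.0488) = -5.0, clip(-7.3491) = -5.0
Projection = [-1.2274, 5.0, -5.0, -5.0]
Squared diffs: [0.0, 4.6617, 16.3928, 5.5183]
Distance = sqrt(26.5728) = 5.1549


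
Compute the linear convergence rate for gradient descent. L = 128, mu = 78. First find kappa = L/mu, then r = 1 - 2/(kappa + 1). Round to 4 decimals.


Step 1: Compute the condition number.
kappa = L/mu = 128/78 = 1.641
Step 2: Compute the convergence rate.
r = 1 - 2/(kappa + 1) = 1 - 2*mu/(L + mu) = (L - mu)/(L + mu) = 50/206 = 0.2427


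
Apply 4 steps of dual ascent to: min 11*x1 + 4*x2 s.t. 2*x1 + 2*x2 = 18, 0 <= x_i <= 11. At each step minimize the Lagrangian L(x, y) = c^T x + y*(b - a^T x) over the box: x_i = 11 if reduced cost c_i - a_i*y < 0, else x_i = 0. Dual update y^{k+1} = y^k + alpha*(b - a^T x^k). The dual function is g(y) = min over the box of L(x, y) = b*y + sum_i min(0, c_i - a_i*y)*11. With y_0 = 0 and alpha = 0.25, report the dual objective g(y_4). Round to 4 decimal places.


Dual ascent for LP: min 11*x1 + 4*x2, 2*x1 + 2*x2 = 18, 0 <= x_i <= 11
Step 1: y^k = 0.0, reduced costs: (11.0, 4.0)
  x^k = (0.0, 0.0), subgradient = b - a^T x = 18.0
  y^{k+1} = 0.0 + 0.25*18.0 = 4.5
Step 2: y^k = 4.5, reduced costs: (2.0, -5.0)
  x^k = (0.0, 11.0), subgradient = b - a^T x = -4.0
  y^{k+1} = 4.5 + 0.25*-4.0 = 3.5
Step 3: y^k = 3.5, reduced costs: (4.0, -3.0)
  x^k = (0.0, 11.0), subgradient = b - a^T x = -4.0
  y^{k+1} = 3.5 + 0.25*-4.0 = 2.5
Step 4: y^k = 2.5, reduced costs: (6.0, -1.0)
  x^k = (0.0, 11.0), subgradient = b - a^T x = -4.0
  y^{k+1} = 2.5 + 0.25*-4.0 = 1.5
Dual objective at y_4 = 1.5: reduced costs (8.0, 1.0), box minimizer x = (0.0, 0.0)
g(y_4) = b*y + (c1 - a1*y)*x1 + (c2 - a2*y)*x2 = 18*1.5 + 8.0*0.0 + 1.0*0.0 = 27.0 + 0.0 + 0.0 = 27.0


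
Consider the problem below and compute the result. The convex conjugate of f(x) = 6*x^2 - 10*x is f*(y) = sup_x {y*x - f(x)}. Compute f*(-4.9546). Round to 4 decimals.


f*(y) = sup_x {y*x - a*x^2 - b*x} = sup_x {(y-b)*x - a*x^2}
FOC: (y - b) - 2a*x = 0 => x* = (y - b)/(2a)
x* = (-4.9546 + 10)/(2*6) = 0.4205
f*(-4.9546) = (y-b)^2/(4a) = (-4.9546 + 10)^2/(4*6)
= 25.4561/24 = 1.0607


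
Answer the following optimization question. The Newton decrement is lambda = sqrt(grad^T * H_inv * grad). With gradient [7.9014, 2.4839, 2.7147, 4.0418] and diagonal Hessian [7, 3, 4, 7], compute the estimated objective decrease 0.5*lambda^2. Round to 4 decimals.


Step 1: H is diagonal, so H^(-1) * g = [1.1288, 0.828, 0.6787, 0.5774].
Step 2: g^T H^(-1) g = sum_i g_i^2 / H_ii
  = (7.9014)^2/7 + (2.4839)^2/3 + (2.7147)^2/4 + (4.0418)^2/7
  = 8.9189 + 2.0566 + 1.8424 + 2.3337 = 15.1516
Step 3: Objective decrease = 0.5 * g^T H^(-1) g = 7.5758


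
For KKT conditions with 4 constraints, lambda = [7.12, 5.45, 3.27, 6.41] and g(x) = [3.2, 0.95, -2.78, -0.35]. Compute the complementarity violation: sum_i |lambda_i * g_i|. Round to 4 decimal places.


KKT complementary slackness check:
lambda_1 * g_1 = 7.12 * 3.2 = 22.784
lambda_2 * g_2 = 5.45 * 0.95 = 5.1775
lambda_3 * g_3 = 3.27 * -2.78 = -9.0906
lambda_4 * g_4 = 6.41 * -0.35 = -2.2435
Total violation = 22.784 + 5.1775 + 9.0906 + 2.2435 = 39.2956


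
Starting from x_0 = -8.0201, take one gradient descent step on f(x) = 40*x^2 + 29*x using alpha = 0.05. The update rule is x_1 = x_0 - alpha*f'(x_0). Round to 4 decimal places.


We compute the gradient at x_0 and apply the update.
f'(x) = 80*x + 29
f'(-8.0201) = 80*-8.0201 + 29 = -612.608
x_1 = -8.0201 - 0.05*-612.608 = 22.6103


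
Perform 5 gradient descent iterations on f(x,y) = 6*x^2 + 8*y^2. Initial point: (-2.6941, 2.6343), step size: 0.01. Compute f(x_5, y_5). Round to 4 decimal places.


Gradient descent on f(x,y) = 6*x^2 + 8*y^2.
Starting point: (-2.6941, 2.6343), alpha = 0.01
Step 1: grad_x = 2*6*-2.6941 = -32.3292, grad_y = 2*8*2.6343 = 42.1488
  x_1 = -2.6941 - 0.01*-32.3292 = -2.3708
  y_1 = 2.6343 - 0.01*42.1488 = 2.2128
Step 2: grad_x = 2*6*-2.3708 = -28.4497, grad_y = 2*8*2.2128 = 35.405
  x_2 = -2.3708 - 0.01*-28.4497 = -2.0863
  y_2 = 2.2128 - 0.01*35.405 = 1.8588
Step 3: grad_x = 2*6*-2.0863 = -25.0357, grad_y = 2*8*1.8588 = 29.7402
  x_3 = -2.0863 - 0.01*-25.0357 = -1.836
  y_3 = 1.8588 - 0.01*29.7402 = 1.5614
Step 4: grad_x = 2*6*-1.836 = -22.0314, grad_y = 2*8*1.5614 = 24.9818
  x_4 = -1.836 - 0.01*-22.0314 = -1.6156
  y_4 = 1.5614 - 0.01*24.9818 = 1.3115
Step 5: grad_x = 2*6*-1.6156 = -19.3877, grad_y = 2*8*1.3115 = 20.9847
  x_5 = -1.6156 - 0.01*-19.3877 = -1.4218
  y_5 = 1.3115 - 0.01*20.9847 = 1.1017
f(-1.4218, 1.1017) = 6*(-1.4218)^2 + 8*1.1017^2 = 21.8383


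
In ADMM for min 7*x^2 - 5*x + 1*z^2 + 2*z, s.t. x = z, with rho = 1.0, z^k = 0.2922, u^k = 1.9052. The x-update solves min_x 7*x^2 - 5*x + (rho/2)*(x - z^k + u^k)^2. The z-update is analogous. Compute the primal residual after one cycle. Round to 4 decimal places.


ADMM iteration with rho = 1.0, z^k = 0.2922, u^k = 1.9052
Step 1: x-update.
Minimize 7*x^2 - 5*x + (1.0/2)*(x - 0.2922 + 1.9052)^2
FOC: (2*7 + 1.0)*x = 5 + 1.0*(0.2922 - 1.9052)
x^{k+1} = 0.2258
Step 2: z-update.
Minimize 1*z^2 + 2*z + (1.0/2)*(0.2258 - z + 1.9052)^2
FOC: (2*1 + 1.0)*z = -2 + 1.0*(0.2258 + 1.9052)
z^{k+1} = 0.0437
Step 3: u-update.
u^{k+1} = 1.9052 + 0.2258 - 0.0437 = 2.0873
Step 4: Primal residual = |0.2258 - 0.0437| = 0.1821


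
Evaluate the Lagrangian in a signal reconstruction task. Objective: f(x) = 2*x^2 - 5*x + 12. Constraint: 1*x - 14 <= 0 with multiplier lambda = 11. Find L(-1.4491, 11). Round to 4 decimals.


Step 1: Evaluate f(x).
f(-1.4491) = 2*(-1.4491)^2 - 5*(-1.4491) + 12 = 23.4453
Step 2: Evaluate g(x).
g(-1.4491) = 1*-1.4491 - 14 = -15.4491
Step 3: Compute Lagrangian.
L = 23.4453 + 11*-15.4491 = -146.4948


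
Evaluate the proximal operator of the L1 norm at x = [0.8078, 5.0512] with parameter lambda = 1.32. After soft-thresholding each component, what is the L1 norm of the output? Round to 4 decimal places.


Soft-thresholding with lambda = 1.32:
prox(0.8078) = sign(0.8078)*max(|0.8078| - 1.32, 0) = 0.0
prox(5.0512) = sign(5.0512)*max(|5.0512| - 1.32, 0) = 3.7312
prox(x) = [0.0, 3.7312]
||prox(x)||_1 = 0.0 + 3.7312 = 3.7312


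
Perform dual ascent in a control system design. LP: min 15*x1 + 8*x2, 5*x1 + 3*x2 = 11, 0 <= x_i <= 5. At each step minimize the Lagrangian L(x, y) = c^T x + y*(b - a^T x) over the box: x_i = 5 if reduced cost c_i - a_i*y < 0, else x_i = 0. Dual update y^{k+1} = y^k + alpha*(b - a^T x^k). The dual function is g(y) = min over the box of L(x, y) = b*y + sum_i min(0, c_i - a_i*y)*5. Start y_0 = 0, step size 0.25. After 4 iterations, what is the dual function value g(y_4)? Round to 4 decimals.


Dual ascent for LP: min 15*x1 + 8*x2, 5*x1 + 3*x2 = 11, 0 <= x_i <= 5
Step 1: y^k = 0.0, reduced costs: (15.0, 8.0)
  x^k = (0.0, 0.0), subgradient = b - a^T x = 11.0
  y^{k+1} = 0.0 + 0.25*11.0 = 2.75
Step 2: y^k = 2.75, reduced costs: (1.25, -0.25)
  x^k = (0.0, 5.0), subgradient = b - a^T x = -4.0
  y^{k+1} = 2.75 + 0.25*-4.0 = 1.75
Step 3: y^k = 1.75, reduced costs: (6.25, 2.75)
  x^k = (0.0, 0.0), subgradient = b - a^T x = 11.0
  y^{k+1} = 1.75 + 0.25*11.0 = 4.5
Step 4: y^k = 4.5, reduced costs: (-7.5, -5.5)
  x^k = (5.0, 5.0), subgradient = b - a^T x = -29.0
  y^{k+1} = 4.5 + 0.25*-29.0 = -2.75
Dual objective at y_4 = -2.75: reduced costs (28.75, 16.25), box minimizer x = (0.0, 0.0)
g(y_4) = b*y + (c1 - a1*y)*x1 + (c2 - a2*y)*x2 = 11*(-2.75) + 28.75*0.0 + 16.25*0.0 = -30.25 + 0.0 + 0.0 = -30.25


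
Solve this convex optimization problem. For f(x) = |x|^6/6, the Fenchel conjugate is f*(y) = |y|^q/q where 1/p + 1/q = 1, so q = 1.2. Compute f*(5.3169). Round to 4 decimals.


The conjugate exponent q satisfies 1/p + 1/q = 1.
p = 6, so q = 6/(6 - 1) = 1.2
|y|^q = 5.3169^1.2 = 7.4266
f*(5.3169) = 7.4266 / 1.2 = 6.1888


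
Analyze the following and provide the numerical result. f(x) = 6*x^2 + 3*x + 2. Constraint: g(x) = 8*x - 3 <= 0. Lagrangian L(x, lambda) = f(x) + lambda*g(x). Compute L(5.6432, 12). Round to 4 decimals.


Step 1: Evaluate f(x).
f(5.6432) = 6*5.6432^2 + 3*5.6432 + 2 = 210.0038
Step 2: Evaluate g(x).
g(5.6432) = 8*5.6432 - 3 = 42.1456
Step 3: Compute Lagrangian.
L = 210.0038 + 12*42.1456 = 715.751


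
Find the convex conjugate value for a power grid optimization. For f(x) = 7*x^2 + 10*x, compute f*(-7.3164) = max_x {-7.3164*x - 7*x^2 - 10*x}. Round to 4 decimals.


f*(y) = sup_x {y*x - a*x^2 - b*x} = sup_x {(y-b)*x - a*x^2}
FOC: (y - b) - 2a*x = 0 => x* = (y - b)/(2a)
x* = (-7.3164 - 10)/(2*7) = -1.2369
f*(-7.3164) = (y-b)^2/(4a) = (-7.3164 - 10)^2/(4*7)
= 299.8577/28 = 10.7092


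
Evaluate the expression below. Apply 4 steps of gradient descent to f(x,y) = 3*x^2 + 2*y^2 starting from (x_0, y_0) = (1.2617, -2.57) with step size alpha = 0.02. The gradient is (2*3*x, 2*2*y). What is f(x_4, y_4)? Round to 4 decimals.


Gradient descent on f(x,y) = 3*x^2 + 2*y^2.
Starting point: (1.2617, -2.57), alpha = 0.02
Step 1: grad_x = 2*3*1.2617 = 7.5702, grad_y = 2*2*-2.57 = -10.28
  x_1 = 1.2617 - 0.02*7.5702 = 1.1103
  y_1 = -2.57 - 0.02*-10.28 = -2.3644
Step 2: grad_x = 2*3*1.1103 = 6.6618, grad_y = 2*2*-2.3644 = -9.4576
  x_2 = 1.1103 - 0.02*6.6618 = 0.9771
  y_2 = -2.3644 - 0.02*-9.4576 = -2.1752
Step 3: grad_x = 2*3*0.9771 = 5.8624, grad_y = 2*2*-2.1752 = -8.701
  x_3 = 0.9771 - 0.02*5.8624 = 0.8598
  y_3 = -2.1752 - 0.02*-8.701 = -2.0012
Step 4: grad_x = 2*3*0.8598 = 5.1589, grad_y = 2*2*-2.0012 = -8.0049
  x_4 = 0.8598 - 0.02*5.1589 = 0.7566
  y_4 = -2.0012 - 0.02*-8.0049 = -1.8411
f(0.7566, -1.8411) = 3*0.7566^2 + 2*(-1.8411)^2 = 8.497


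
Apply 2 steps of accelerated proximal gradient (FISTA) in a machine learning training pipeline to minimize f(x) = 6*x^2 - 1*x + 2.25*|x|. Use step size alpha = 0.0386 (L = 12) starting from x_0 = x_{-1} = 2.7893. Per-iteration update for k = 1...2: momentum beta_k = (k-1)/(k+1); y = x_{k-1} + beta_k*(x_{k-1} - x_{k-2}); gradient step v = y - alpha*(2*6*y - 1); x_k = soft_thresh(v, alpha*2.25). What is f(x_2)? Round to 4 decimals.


FISTA on f(x) = 6*x^2 - 1*x + 2.25*|x|
L = 12, alpha = 0.0386
Iteration 1: beta = 0.0, y = 2.7893 + 0.0*(2.7893 - 2.7893) = 2.7893
  grad(y) = 32.4716, v = y - alpha*grad = 1.5359
  prox(v) = soft_thresh(1.5359, 0.0869) = 1.449
Iteration 2: beta = 0.3333, y = 1.449 + 0.3333*(1.449 - 2.7893) = 1.0023
  grad(y) = 11.0275, v = y - alpha*grad = 0.5766
  prox(v) = soft_thresh(0.5766, 0.0869) = 0.4898
f(x_2) = 6*0.4898^2 - 1*0.4898 + 2.25*|0.4898| = 2.0515


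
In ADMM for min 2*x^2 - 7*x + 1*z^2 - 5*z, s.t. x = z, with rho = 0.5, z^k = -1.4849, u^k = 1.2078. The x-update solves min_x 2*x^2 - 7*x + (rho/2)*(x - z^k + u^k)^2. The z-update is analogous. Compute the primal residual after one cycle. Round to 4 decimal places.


ADMM iteration with rho = 0.5, z^k = -1.4849, u^k = 1.2078
Step 1: x-update.
Minimize 2*x^2 - 7*x + (0.5/2)*(x + 1.4849 + 1.2078)^2
FOC: (2*2 + 0.5)*x = 7 + 0.5*(-1.4849 - 1.2078)
x^{k+1} = 1.2564
Step 2: z-update.
Minimize 1*z^2 - 5*z + (0.5/2)*(1.2564 - z + 1.2078)^2
FOC: (2*1 + 0.5)*z = 5 + 0.5*(1.2564 + 1.2078)
z^{k+1} = 2.4928
Step 3: u-update.
u^{k+1} = 1.2078 + 1.2564 - 2.4928 = -0.0287
Step 4: Primal residual = |1.2564 - 2.4928| = 1.2365


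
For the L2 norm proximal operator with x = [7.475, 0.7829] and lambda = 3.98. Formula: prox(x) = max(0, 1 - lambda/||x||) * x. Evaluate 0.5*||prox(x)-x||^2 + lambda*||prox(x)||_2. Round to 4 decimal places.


Step 1: Compute ||x||.
||x|| = 7.5159
Step 2: Compute scaling factor.
scale = max(0, 1 - 3.98/7.5159) = 0.4705
Step 3: prox(x) = [3.5167, 0.3683]
||prox(x)|| = 3.5359
Step 4: Proximal objective.
0.5*||prox-x||^2 = 7.9202
lambda*||prox|| = 14.0729
Total = 21.993


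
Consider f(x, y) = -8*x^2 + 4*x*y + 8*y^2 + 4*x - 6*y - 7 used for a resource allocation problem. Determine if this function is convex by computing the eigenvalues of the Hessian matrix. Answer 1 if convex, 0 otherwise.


The Hessian of f(x,y) = -8*x^2 + 4*x*y + 8*y^2 + 4*x - 6*y - 7 is:
H = [[-16, 4], [4, 16]]
Trace = -16 + 16 = 0
Determinant = -16*16 - (4)^2 = -272
Discriminant = (0)^2 - 4*-272 = 1088.0
Eigenvalues: lambda_1 = -16.4924, lambda_2 = 16.4924
The function is not convex.

0


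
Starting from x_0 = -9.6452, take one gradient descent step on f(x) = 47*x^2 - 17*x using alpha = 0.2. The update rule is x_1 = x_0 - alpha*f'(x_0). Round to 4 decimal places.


We compute the gradient at x_0 and apply the update.
f'(x) = 94*x - 17
f'(-9.6452) = 94*-9.6452 - 17 = -923.6488
x_1 = -9.6452 - 0.2*-923.6488 = 175.0846


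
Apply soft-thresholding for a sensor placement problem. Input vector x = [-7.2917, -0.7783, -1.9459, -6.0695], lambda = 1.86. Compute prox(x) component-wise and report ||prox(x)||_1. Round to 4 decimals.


Soft-thresholding with lambda = 1.86:
prox(-7.2917) = sign(-7.2917)*max(|-7.2917| - 1.86, 0) = -5.4317
prox(-0.7783) = sign(-0.7783)*max(|-0.7783| - 1.86, 0) = 0.0
prox(-1.9459) = sign(-1.9459)*max(|-1.9459| - 1.86, 0) = -0.0859
prox(-6.0695) = sign(-6.0695)*max(|-6.0695| - 1.86, 0) = -4.2095
prox(x) = [-5.4317, 0.0, -0.0859, -4.2095]
||prox(x)||_1 = 5.4317 + 0.0 + 0.0859 + 4.2095 = 9.7271


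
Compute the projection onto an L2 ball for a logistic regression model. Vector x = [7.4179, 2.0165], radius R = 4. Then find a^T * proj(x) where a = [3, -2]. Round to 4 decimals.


Step 1: Compute ||x|| (intermediates to 6 decimals).
||x|| = sqrt(7.4179^2 + 2.0165^2) = 7.6871
Step 2: Project.
Since ||x|| > R, scale = R/||x|| = 4/7.6871 = 0.520352, proj(x) = scale * x
proj(x) = [3.859919, 1.04929]
Step 3: Dot product.
a^T * proj(x) = 3*3.859919 - 2*1.04929 = 9.4812


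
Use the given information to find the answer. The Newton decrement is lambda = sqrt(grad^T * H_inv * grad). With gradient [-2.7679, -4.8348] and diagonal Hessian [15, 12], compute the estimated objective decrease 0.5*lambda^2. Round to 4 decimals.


Step 1: H is diagonal, so H^(-1) * g = [-0.1845, -0.4029].
Step 2: g^T H^(-1) g = sum_i g_i^2 / H_ii
  = (-2.7679)^2/15 + (-4.8348)^2/12
  = 0.5108 + 1.9479 = 2.4587
Step 3: Objective decrease = 0.5 * g^T H^(-1) g = 1.2293


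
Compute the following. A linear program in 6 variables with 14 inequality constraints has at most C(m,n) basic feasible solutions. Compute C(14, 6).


Each vertex corresponds to some choice of n active constraints out of m, so the number of vertices is at most C(m, n) = m! / (n!(m-n)!).
m = 14, n = 6
Numerator: 14 * 13 * 12 * 11 * 10 * 9
Denominator: 6! = 720
C(14, 6) = 3003


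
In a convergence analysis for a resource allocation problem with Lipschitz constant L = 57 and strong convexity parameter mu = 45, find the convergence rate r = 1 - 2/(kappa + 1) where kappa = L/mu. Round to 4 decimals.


Step 1: Compute the condition number.
kappa = L/mu = 57/45 = 1.2667
Step 2: Compute the convergence rate.
r = 1 - 2/(kappa + 1) = 1 - 2*mu/(L + mu) = (L - mu)/(L + mu) = 12/102 = 0.1176


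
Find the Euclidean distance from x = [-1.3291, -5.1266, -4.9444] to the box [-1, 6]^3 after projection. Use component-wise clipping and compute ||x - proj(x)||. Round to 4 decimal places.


Project each component onto [-1, 6].
clip(-1.3291) = -1.0, clip(-5.1266) = -1.0, clip(-4.9444) = -1.0
Projection = [-1.0, -1.0, -1.0]
Squared diffs: [0.1083, 17.0288, 15.5583]
Distance = sqrt(32.6954) = 5.718


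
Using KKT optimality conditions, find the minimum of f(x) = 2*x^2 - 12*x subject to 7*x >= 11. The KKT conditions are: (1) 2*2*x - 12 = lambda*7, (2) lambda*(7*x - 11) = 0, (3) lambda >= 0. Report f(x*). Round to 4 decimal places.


Step 1: Try lambda = 0 (constraint inactive).
Stationarity: 2*2*x - 12 = 0
x* = 12/(2*2) = 3.0
Check constraint: 7*3.0 = 21.0 >= 11 -- satisfied.
Step 2: Compute optimal value.
f(x*) = 2*3.0^2 - 12*3.0 = -18.0


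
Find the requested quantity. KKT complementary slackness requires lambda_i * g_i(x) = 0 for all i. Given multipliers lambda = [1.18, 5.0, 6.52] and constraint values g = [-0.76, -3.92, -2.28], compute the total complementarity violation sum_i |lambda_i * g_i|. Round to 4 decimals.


KKT complementary slackness check:
lambda_1 * g_1 = 1.18 * -0.76 = -0.8968
lambda_2 * g_2 = 5.0 * -3.92 = -19.6
lambda_3 * g_3 = 6.52 * -2.28 = -14.8656
Total violation = 0.8968 + 19.6 + 14.8656 = 35.3624


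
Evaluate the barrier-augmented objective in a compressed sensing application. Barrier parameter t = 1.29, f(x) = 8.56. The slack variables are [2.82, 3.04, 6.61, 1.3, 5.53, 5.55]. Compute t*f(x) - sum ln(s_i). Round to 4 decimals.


Step 1: Compute log-barrier.
ln values: [1.0367, 1.1119, 1.8886, 0.2624, 1.7102, 1.7138]
phi = -(1.0367 + 1.1119 + 1.8886 + 0.2624 + 1.7102 + 1.7138) = -7.7235
Step 2: Compute augmented objective.
t*f(x) = 1.29*8.56 = 11.0424
Total = 11.0424 - 7.7235 = 3.3189
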